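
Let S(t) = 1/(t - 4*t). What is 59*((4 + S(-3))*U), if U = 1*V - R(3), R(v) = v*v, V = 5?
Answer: -8732/9 ≈ -970.22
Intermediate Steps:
R(v) = v**2
S(t) = -1/(3*t) (S(t) = 1/(-3*t) = -1/(3*t))
U = -4 (U = 1*5 - 1*3**2 = 5 - 1*9 = 5 - 9 = -4)
59*((4 + S(-3))*U) = 59*((4 - 1/3/(-3))*(-4)) = 59*((4 - 1/3*(-1/3))*(-4)) = 59*((4 + 1/9)*(-4)) = 59*((37/9)*(-4)) = 59*(-148/9) = -8732/9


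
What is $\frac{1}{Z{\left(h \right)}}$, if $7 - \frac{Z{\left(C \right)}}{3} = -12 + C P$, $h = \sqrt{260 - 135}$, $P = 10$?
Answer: $- \frac{19}{36417} - \frac{50 \sqrt{5}}{36417} \approx -0.0035918$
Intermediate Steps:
$h = 5 \sqrt{5}$ ($h = \sqrt{125} = 5 \sqrt{5} \approx 11.18$)
$Z{\left(C \right)} = 57 - 30 C$ ($Z{\left(C \right)} = 21 - 3 \left(-12 + C 10\right) = 21 - 3 \left(-12 + 10 C\right) = 21 - \left(-36 + 30 C\right) = 57 - 30 C$)
$\frac{1}{Z{\left(h \right)}} = \frac{1}{57 - 30 \cdot 5 \sqrt{5}} = \frac{1}{57 - 150 \sqrt{5}}$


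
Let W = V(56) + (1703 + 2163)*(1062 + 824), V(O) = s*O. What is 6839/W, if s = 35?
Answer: 6839/7293236 ≈ 0.00093772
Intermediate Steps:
V(O) = 35*O
W = 7293236 (W = 35*56 + (1703 + 2163)*(1062 + 824) = 1960 + 3866*1886 = 1960 + 7291276 = 7293236)
6839/W = 6839/7293236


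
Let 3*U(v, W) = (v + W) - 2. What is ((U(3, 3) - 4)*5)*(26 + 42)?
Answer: -2720/3 ≈ -906.67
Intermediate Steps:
U(v, W) = -⅔ + W/3 + v/3 (U(v, W) = ((v + W) - 2)/3 = ((W + v) - 2)/3 = (-2 + W + v)/3 = -⅔ + W/3 + v/3)
((U(3, 3) - 4)*5)*(26 + 42) = (((-⅔ + (⅓)*3 + (⅓)*3) - 4)*5)*(26 + 42) = (((-⅔ + 1 + 1) - 4)*5)*68 = ((4/3 - 4)*5)*68 = -8/3*5*68 = -40/3*68 = -2720/3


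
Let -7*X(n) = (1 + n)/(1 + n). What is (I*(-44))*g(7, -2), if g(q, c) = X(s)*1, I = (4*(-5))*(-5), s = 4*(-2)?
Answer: 4400/7 ≈ 628.57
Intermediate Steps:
s = -8
X(n) = -⅐ (X(n) = -(1 + n)/(7*(1 + n)) = -⅐*1 = -⅐)
I = 100 (I = -20*(-5) = 100)
g(q, c) = -⅐ (g(q, c) = -⅐*1 = -⅐)
(I*(-44))*g(7, -2) = (100*(-44))*(-⅐) = -4400*(-⅐) = 4400/7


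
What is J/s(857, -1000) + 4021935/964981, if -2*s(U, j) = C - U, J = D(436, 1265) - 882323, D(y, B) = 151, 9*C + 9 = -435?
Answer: -5096739671127/2623783339 ≈ -1942.5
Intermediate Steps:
C = -148/3 (C = -1 + (⅑)*(-435) = -1 - 145/3 = -148/3 ≈ -49.333)
J = -882172 (J = 151 - 882323 = -882172)
s(U, j) = 74/3 + U/2 (s(U, j) = -(-148/3 - U)/2 = 74/3 + U/2)
J/s(857, -1000) + 4021935/964981 = -882172/(74/3 + (½)*857) + 4021935/964981 = -882172/(74/3 + 857/2) + 4021935*(1/964981) = -882172/2719/6 + 4021935/964981 = -882172*6/2719 + 4021935/964981 = -5293032/2719 + 4021935/964981 = -5096739671127/2623783339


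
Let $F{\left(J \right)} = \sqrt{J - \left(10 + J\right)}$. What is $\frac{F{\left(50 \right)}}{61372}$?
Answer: $\frac{i \sqrt{10}}{61372} \approx 5.1526 \cdot 10^{-5} i$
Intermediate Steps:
$F{\left(J \right)} = i \sqrt{10}$ ($F{\left(J \right)} = \sqrt{-10} = i \sqrt{10}$)
$\frac{F{\left(50 \right)}}{61372} = \frac{i \sqrt{10}}{61372}$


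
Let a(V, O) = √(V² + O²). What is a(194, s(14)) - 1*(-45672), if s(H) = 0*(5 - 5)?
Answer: 45866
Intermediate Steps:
s(H) = 0 (s(H) = 0*0 = 0)
a(V, O) = √(O² + V²)
a(194, s(14)) - 1*(-45672) = √(0² + 194²) - 1*(-45672) = √(0 + 37636) + 45672 = √37636 + 45672 = 194 + 45672 = 45866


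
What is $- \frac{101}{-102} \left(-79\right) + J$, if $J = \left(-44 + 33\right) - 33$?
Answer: $- \frac{12467}{102} \approx -122.23$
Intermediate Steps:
$J = -44$ ($J = -11 - 33 = -44$)
$- \frac{101}{-102} \left(-79\right) + J = - \frac{101}{-102} \left(-79\right) - 44 = \left(-101\right) \left(- \frac{1}{102}\right) \left(-79\right) - 44 = \frac{101}{102} \left(-79\right) - 44 = - \frac{7979}{102} - 44 = - \frac{12467}{102}$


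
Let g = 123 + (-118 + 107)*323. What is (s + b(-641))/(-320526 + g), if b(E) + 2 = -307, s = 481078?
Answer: -480769/323956 ≈ -1.4841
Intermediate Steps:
b(E) = -309 (b(E) = -2 - 307 = -309)
g = -3430 (g = 123 - 11*323 = 123 - 3553 = -3430)
(s + b(-641))/(-320526 + g) = (481078 - 309)/(-320526 - 3430) = 480769/(-323956) = 480769*(-1/323956) = -480769/323956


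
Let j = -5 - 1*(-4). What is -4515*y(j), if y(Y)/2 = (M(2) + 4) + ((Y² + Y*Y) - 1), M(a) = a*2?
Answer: -81270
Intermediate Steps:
M(a) = 2*a
j = -1 (j = -5 + 4 = -1)
y(Y) = 14 + 4*Y² (y(Y) = 2*((2*2 + 4) + ((Y² + Y*Y) - 1)) = 2*((4 + 4) + ((Y² + Y²) - 1)) = 2*(8 + (2*Y² - 1)) = 2*(8 + (-1 + 2*Y²)) = 2*(7 + 2*Y²) = 14 + 4*Y²)
-4515*y(j) = -4515*(14 + 4*(-1)²) = -4515*(14 + 4*1) = -4515*(14 + 4) = -4515*18 = -81270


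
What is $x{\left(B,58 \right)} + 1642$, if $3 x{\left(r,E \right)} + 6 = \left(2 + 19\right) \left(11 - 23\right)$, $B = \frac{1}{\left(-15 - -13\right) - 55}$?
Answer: $1556$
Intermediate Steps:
$B = - \frac{1}{57}$ ($B = \frac{1}{\left(-15 + 13\right) - 55} = \frac{1}{-2 - 55} = \frac{1}{-57} = - \frac{1}{57} \approx -0.017544$)
$x{\left(r,E \right)} = -86$ ($x{\left(r,E \right)} = -2 + \frac{\left(2 + 19\right) \left(11 - 23\right)}{3} = -2 + \frac{21 \left(-12\right)}{3} = -2 + \frac{1}{3} \left(-252\right) = -2 - 84 = -86$)
$x{\left(B,58 \right)} + 1642 = -86 + 1642 = 1556$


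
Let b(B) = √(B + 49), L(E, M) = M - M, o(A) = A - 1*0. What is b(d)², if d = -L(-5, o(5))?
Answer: 49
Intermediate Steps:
o(A) = A (o(A) = A + 0 = A)
L(E, M) = 0
d = 0 (d = -1*0 = 0)
b(B) = √(49 + B)
b(d)² = (√(49 + 0))² = (√49)² = 7² = 49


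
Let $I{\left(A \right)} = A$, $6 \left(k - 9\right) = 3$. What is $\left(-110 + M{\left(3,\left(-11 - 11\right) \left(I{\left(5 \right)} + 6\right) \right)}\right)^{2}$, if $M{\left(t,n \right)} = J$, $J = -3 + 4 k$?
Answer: $5625$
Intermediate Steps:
$k = \frac{19}{2}$ ($k = 9 + \frac{1}{6} \cdot 3 = 9 + \frac{1}{2} = \frac{19}{2} \approx 9.5$)
$J = 35$ ($J = -3 + 4 \cdot \frac{19}{2} = -3 + 38 = 35$)
$M{\left(t,n \right)} = 35$
$\left(-110 + M{\left(3,\left(-11 - 11\right) \left(I{\left(5 \right)} + 6\right) \right)}\right)^{2} = \left(-110 + 35\right)^{2} = \left(-75\right)^{2} = 5625$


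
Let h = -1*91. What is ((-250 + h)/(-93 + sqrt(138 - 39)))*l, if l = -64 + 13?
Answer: -179707/950 - 5797*sqrt(11)/950 ≈ -209.40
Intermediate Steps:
h = -91
l = -51
((-250 + h)/(-93 + sqrt(138 - 39)))*l = ((-250 - 91)/(-93 + sqrt(138 - 39)))*(-51) = -341/(-93 + sqrt(99))*(-51) = -341/(-93 + 3*sqrt(11))*(-51) = 17391/(-93 + 3*sqrt(11))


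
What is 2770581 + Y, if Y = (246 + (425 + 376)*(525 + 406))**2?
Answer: 556484455110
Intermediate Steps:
Y = 556481684529 (Y = (246 + 801*931)**2 = (246 + 745731)**2 = 745977**2 = 556481684529)
2770581 + Y = 2770581 + 556481684529 = 556484455110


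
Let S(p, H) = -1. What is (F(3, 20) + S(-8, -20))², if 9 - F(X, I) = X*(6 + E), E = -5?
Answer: 25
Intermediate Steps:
F(X, I) = 9 - X (F(X, I) = 9 - X*(6 - 5) = 9 - X)
(F(3, 20) + S(-8, -20))² = ((9 - 1*3) - 1)² = ((9 - 3) - 1)² = (6 - 1)² = 5² = 25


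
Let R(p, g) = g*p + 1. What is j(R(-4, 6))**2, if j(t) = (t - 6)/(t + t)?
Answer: 841/2116 ≈ 0.39745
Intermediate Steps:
R(p, g) = 1 + g*p
j(t) = (-6 + t)/(2*t) (j(t) = (-6 + t)/((2*t)) = (-6 + t)*(1/(2*t)) = (-6 + t)/(2*t))
j(R(-4, 6))**2 = ((-6 + (1 + 6*(-4)))/(2*(1 + 6*(-4))))**2 = ((-6 + (1 - 24))/(2*(1 - 24)))**2 = ((1/2)*(-6 - 23)/(-23))**2 = ((1/2)*(-1/23)*(-29))**2 = (29/46)**2 = 841/2116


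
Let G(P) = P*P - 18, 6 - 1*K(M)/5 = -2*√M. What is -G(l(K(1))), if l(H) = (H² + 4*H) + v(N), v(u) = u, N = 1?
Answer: -3101103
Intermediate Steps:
K(M) = 30 + 10*√M (K(M) = 30 - (-10)*√M = 30 + 10*√M)
l(H) = 1 + H² + 4*H (l(H) = (H² + 4*H) + 1 = 1 + H² + 4*H)
G(P) = -18 + P² (G(P) = P² - 18 = -18 + P²)
-G(l(K(1))) = -(-18 + (1 + (30 + 10*√1)² + 4*(30 + 10*√1))²) = -(-18 + (1 + (30 + 10*1)² + 4*(30 + 10*1))²) = -(-18 + (1 + (30 + 10)² + 4*(30 + 10))²) = -(-18 + (1 + 40² + 4*40)²) = -(-18 + (1 + 1600 + 160)²) = -(-18 + 1761²) = -(-18 + 3101121) = -1*3101103 = -3101103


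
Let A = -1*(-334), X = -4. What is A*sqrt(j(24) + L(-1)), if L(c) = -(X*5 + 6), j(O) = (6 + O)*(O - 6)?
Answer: 334*sqrt(554) ≈ 7861.4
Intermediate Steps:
j(O) = (-6 + O)*(6 + O) (j(O) = (6 + O)*(-6 + O) = (-6 + O)*(6 + O))
A = 334
L(c) = 14 (L(c) = -(-4*5 + 6) = -(-20 + 6) = -1*(-14) = 14)
A*sqrt(j(24) + L(-1)) = 334*sqrt((-36 + 24**2) + 14) = 334*sqrt((-36 + 576) + 14) = 334*sqrt(540 + 14) = 334*sqrt(554)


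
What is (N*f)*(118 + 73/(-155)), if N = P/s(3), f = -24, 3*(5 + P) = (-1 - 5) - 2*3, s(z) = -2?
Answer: -1967436/155 ≈ -12693.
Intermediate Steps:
P = -9 (P = -5 + ((-1 - 5) - 2*3)/3 = -5 + (-6 - 6)/3 = -5 + (⅓)*(-12) = -5 - 4 = -9)
N = 9/2 (N = -9/(-2) = -9*(-½) = 9/2 ≈ 4.5000)
(N*f)*(118 + 73/(-155)) = ((9/2)*(-24))*(118 + 73/(-155)) = -108*(118 + 73*(-1/155)) = -108*(118 - 73/155) = -108*18217/155 = -1967436/155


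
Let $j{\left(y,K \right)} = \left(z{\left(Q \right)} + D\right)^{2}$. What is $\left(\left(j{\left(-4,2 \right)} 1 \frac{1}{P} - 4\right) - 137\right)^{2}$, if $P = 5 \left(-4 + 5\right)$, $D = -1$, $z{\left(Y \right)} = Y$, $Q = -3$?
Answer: $\frac{474721}{25} \approx 18989.0$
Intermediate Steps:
$P = 5$ ($P = 5 \cdot 1 = 5$)
$j{\left(y,K \right)} = 16$ ($j{\left(y,K \right)} = \left(-3 - 1\right)^{2} = \left(-4\right)^{2} = 16$)
$\left(\left(j{\left(-4,2 \right)} 1 \frac{1}{P} - 4\right) - 137\right)^{2} = \left(\left(16 \cdot 1 \cdot \frac{1}{5} - 4\right) - 137\right)^{2} = \left(\left(16 \cdot \frac{1}{5} - 4\right) - 137\right)^{2} = \left(\left(\frac{16}{5} - 4\right) - 137\right)^{2} = \left(- \frac{4}{5} - 137\right)^{2} = \left(- \frac{689}{5}\right)^{2} = \frac{474721}{25}$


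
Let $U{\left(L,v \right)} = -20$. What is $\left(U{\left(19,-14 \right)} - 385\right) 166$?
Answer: $-67230$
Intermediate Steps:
$\left(U{\left(19,-14 \right)} - 385\right) 166 = \left(-20 - 385\right) 166 = \left(-405\right) 166 = -67230$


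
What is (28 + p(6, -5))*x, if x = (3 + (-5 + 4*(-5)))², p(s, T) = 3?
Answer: 15004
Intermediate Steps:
x = 484 (x = (3 + (-5 - 20))² = (3 - 25)² = (-22)² = 484)
(28 + p(6, -5))*x = (28 + 3)*484 = 31*484 = 15004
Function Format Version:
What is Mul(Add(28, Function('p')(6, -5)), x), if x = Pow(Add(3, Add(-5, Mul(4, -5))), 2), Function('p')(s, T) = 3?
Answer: 15004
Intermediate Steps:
x = 484 (x = Pow(Add(3, Add(-5, -20)), 2) = Pow(Add(3, -25), 2) = Pow(-22, 2) = 484)
Mul(Add(28, Function('p')(6, -5)), x) = Mul(Add(28, 3), 484) = Mul(31, 484) = 15004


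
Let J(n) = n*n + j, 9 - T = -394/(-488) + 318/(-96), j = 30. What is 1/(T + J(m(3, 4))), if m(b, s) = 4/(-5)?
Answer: 24400/1028341 ≈ 0.023728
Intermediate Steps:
m(b, s) = -4/5 (m(b, s) = 4*(-1/5) = -4/5)
T = 11229/976 (T = 9 - (-394/(-488) + 318/(-96)) = 9 - (-394*(-1/488) + 318*(-1/96)) = 9 - (197/244 - 53/16) = 9 - 1*(-2445/976) = 9 + 2445/976 = 11229/976 ≈ 11.505)
J(n) = 30 + n**2 (J(n) = n*n + 30 = n**2 + 30 = 30 + n**2)
1/(T + J(m(3, 4))) = 1/(11229/976 + (30 + (-4/5)**2)) = 1/(11229/976 + (30 + 16/25)) = 1/(11229/976 + 766/25) = 1/(1028341/24400) = 24400/1028341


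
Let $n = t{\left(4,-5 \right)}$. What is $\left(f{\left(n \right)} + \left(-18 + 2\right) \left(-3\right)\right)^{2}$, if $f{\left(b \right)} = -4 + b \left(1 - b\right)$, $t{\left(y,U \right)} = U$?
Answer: $196$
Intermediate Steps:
$n = -5$
$\left(f{\left(n \right)} + \left(-18 + 2\right) \left(-3\right)\right)^{2} = \left(\left(-4 - 5 - \left(-5\right)^{2}\right) + \left(-18 + 2\right) \left(-3\right)\right)^{2} = \left(\left(-4 - 5 - 25\right) - -48\right)^{2} = \left(\left(-4 - 5 - 25\right) + 48\right)^{2} = \left(-34 + 48\right)^{2} = 14^{2} = 196$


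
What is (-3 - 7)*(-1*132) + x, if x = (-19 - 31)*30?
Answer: -180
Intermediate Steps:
x = -1500 (x = -50*30 = -1500)
(-3 - 7)*(-1*132) + x = (-3 - 7)*(-1*132) - 1500 = -10*(-132) - 1500 = 1320 - 1500 = -180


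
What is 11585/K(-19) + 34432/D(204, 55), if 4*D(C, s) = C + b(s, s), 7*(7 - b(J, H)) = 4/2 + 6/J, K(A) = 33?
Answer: 2689597855/2676927 ≈ 1004.7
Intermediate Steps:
b(J, H) = 47/7 - 6/(7*J) (b(J, H) = 7 - (4/2 + 6/J)/7 = 7 - (4*(½) + 6/J)/7 = 7 - (2 + 6/J)/7 = 7 + (-2/7 - 6/(7*J)) = 47/7 - 6/(7*J))
D(C, s) = C/4 + (-6 + 47*s)/(28*s) (D(C, s) = (C + (-6 + 47*s)/(7*s))/4 = C/4 + (-6 + 47*s)/(28*s))
11585/K(-19) + 34432/D(204, 55) = 11585/33 + 34432/(47/28 - 3/14/55 + (¼)*204) = 11585*(1/33) + 34432/(47/28 - 3/14*1/55 + 51) = 11585/33 + 34432/(47/28 - 3/770 + 51) = 11585/33 + 34432/(81119/1540) = 11585/33 + 34432*(1540/81119) = 11585/33 + 53025280/81119 = 2689597855/2676927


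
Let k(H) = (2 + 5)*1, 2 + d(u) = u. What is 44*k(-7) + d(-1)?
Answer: 305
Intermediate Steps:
d(u) = -2 + u
k(H) = 7 (k(H) = 7*1 = 7)
44*k(-7) + d(-1) = 44*7 + (-2 - 1) = 308 - 3 = 305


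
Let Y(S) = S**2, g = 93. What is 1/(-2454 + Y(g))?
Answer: 1/6195 ≈ 0.00016142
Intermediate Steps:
1/(-2454 + Y(g)) = 1/(-2454 + 93**2) = 1/(-2454 + 8649) = 1/6195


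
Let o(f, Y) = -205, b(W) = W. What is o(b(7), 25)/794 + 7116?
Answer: 5649899/794 ≈ 7115.7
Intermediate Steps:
o(b(7), 25)/794 + 7116 = -205/794 + 7116 = 5649899/794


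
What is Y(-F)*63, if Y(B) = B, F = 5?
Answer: -315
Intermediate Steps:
Y(-F)*63 = -1*5*63 = -5*63 = -315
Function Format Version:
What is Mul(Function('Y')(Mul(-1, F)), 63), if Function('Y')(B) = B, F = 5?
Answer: -315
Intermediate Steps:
Mul(Function('Y')(Mul(-1, F)), 63) = Mul(Mul(-1, 5), 63) = Mul(-5, 63) = -315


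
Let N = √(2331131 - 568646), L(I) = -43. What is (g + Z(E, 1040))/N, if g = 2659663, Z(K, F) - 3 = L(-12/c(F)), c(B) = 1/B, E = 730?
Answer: 886541*√1762485/587495 ≈ 2003.4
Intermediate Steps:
Z(K, F) = -40 (Z(K, F) = 3 - 43 = -40)
N = √1762485 ≈ 1327.6
(g + Z(E, 1040))/N = (2659663 - 40)/(√1762485) = 2659623*(√1762485/1762485) = 886541*√1762485/587495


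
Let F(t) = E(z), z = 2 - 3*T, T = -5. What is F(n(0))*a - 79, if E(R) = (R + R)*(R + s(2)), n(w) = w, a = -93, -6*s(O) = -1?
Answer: -54360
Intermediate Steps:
s(O) = 1/6 (s(O) = -1/6*(-1) = 1/6)
z = 17 (z = 2 - 3*(-5) = 2 + 15 = 17)
E(R) = 2*R*(1/6 + R) (E(R) = (R + R)*(R + 1/6) = (2*R)*(1/6 + R) = 2*R*(1/6 + R))
F(t) = 1751/3 (F(t) = (1/3)*17*(1 + 6*17) = (1/3)*17*(1 + 102) = (1/3)*17*103 = 1751/3)
F(n(0))*a - 79 = (1751/3)*(-93) - 79 = -54281 - 79 = -54360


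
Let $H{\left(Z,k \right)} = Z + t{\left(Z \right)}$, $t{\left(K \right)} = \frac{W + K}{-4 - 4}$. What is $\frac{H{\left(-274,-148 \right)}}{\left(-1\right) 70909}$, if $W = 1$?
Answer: $\frac{1919}{567272} \approx 0.0033829$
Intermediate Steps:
$t{\left(K \right)} = - \frac{1}{8} - \frac{K}{8}$ ($t{\left(K \right)} = \frac{1 + K}{-4 - 4} = \frac{1 + K}{-8} = \left(1 + K\right) \left(- \frac{1}{8}\right) = - \frac{1}{8} - \frac{K}{8}$)
$H{\left(Z,k \right)} = - \frac{1}{8} + \frac{7 Z}{8}$ ($H{\left(Z,k \right)} = Z - \left(\frac{1}{8} + \frac{Z}{8}\right) = - \frac{1}{8} + \frac{7 Z}{8}$)
$\frac{H{\left(-274,-148 \right)}}{\left(-1\right) 70909} = \frac{- \frac{1}{8} + \frac{7}{8} \left(-274\right)}{\left(-1\right) 70909} = \frac{- \frac{1}{8} - \frac{959}{4}}{-70909} = \left(- \frac{1919}{8}\right) \left(- \frac{1}{70909}\right) = \frac{1919}{567272}$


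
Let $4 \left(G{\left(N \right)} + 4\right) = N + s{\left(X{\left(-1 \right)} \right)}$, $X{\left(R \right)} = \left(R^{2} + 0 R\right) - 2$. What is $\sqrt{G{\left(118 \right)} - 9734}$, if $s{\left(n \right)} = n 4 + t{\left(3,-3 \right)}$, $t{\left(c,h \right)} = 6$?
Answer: $2 i \sqrt{2427} \approx 98.529 i$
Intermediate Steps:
$X{\left(R \right)} = -2 + R^{2}$ ($X{\left(R \right)} = \left(R^{2} + 0\right) - 2 = R^{2} - 2 = -2 + R^{2}$)
$s{\left(n \right)} = 6 + 4 n$ ($s{\left(n \right)} = n 4 + 6 = 4 n + 6 = 6 + 4 n$)
$G{\left(N \right)} = - \frac{7}{2} + \frac{N}{4}$ ($G{\left(N \right)} = -4 + \frac{N + \left(6 + 4 \left(-2 + \left(-1\right)^{2}\right)\right)}{4} = -4 + \frac{N + \left(6 + 4 \left(-2 + 1\right)\right)}{4} = -4 + \frac{N + \left(6 + 4 \left(-1\right)\right)}{4} = -4 + \frac{N + \left(6 - 4\right)}{4} = -4 + \frac{N + 2}{4} = -4 + \frac{2 + N}{4} = -4 + \left(\frac{1}{2} + \frac{N}{4}\right) = - \frac{7}{2} + \frac{N}{4}$)
$\sqrt{G{\left(118 \right)} - 9734} = \sqrt{\left(- \frac{7}{2} + \frac{1}{4} \cdot 118\right) - 9734} = \sqrt{\left(- \frac{7}{2} + \frac{59}{2}\right) - 9734} = \sqrt{26 - 9734} = \sqrt{-9708} = 2 i \sqrt{2427}$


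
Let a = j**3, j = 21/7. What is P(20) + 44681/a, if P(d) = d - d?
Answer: 44681/27 ≈ 1654.9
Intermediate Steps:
j = 3 (j = 21*(1/7) = 3)
P(d) = 0
a = 27 (a = 3**3 = 27)
P(20) + 44681/a = 0 + 44681/27 = 44681/27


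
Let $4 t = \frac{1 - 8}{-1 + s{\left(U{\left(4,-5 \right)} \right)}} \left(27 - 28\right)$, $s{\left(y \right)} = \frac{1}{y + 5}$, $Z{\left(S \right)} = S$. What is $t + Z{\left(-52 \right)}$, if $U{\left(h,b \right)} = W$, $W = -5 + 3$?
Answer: $- \frac{437}{8} \approx -54.625$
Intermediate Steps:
$W = -2$
$U{\left(h,b \right)} = -2$
$s{\left(y \right)} = \frac{1}{5 + y}$
$t = - \frac{21}{8}$ ($t = \frac{\frac{1 - 8}{-1 + \frac{1}{5 - 2}} \left(27 - 28\right)}{4} = \frac{- \frac{7}{-1 + \frac{1}{3}} \left(-1\right)}{4} = \frac{- \frac{7}{- \frac{2}{3}} \left(-1\right)}{4} = \frac{\left(-7\right) \left(- \frac{3}{2}\right) \left(-1\right)}{4} = \frac{\frac{21}{2} \left(-1\right)}{4} = \frac{1}{4} \left(- \frac{21}{2}\right) = - \frac{21}{8} \approx -2.625$)
$t + Z{\left(-52 \right)} = - \frac{21}{8} - 52 = - \frac{437}{8}$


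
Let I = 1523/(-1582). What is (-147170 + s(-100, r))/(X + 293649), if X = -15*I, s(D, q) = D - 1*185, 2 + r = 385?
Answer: -233273810/464575563 ≈ -0.50212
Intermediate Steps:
r = 383 (r = -2 + 385 = 383)
s(D, q) = -185 + D (s(D, q) = D - 185 = -185 + D)
I = -1523/1582 (I = 1523*(-1/1582) = -1523/1582 ≈ -0.96271)
X = 22845/1582 (X = -15*(-1523/1582) = 22845/1582 ≈ 14.441)
(-147170 + s(-100, r))/(X + 293649) = (-147170 + (-185 - 100))/(22845/1582 + 293649) = (-147170 - 285)/(464575563/1582) = -147455*1582/464575563 = -233273810/464575563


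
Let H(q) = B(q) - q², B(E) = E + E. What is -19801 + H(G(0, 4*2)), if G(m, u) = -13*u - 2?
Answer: -31249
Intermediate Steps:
B(E) = 2*E
G(m, u) = -2 - 13*u
H(q) = -q² + 2*q (H(q) = 2*q - q² = -q² + 2*q)
-19801 + H(G(0, 4*2)) = -19801 + (-2 - 52*2)*(2 - (-2 - 52*2)) = -19801 + (-2 - 13*8)*(2 - (-2 - 13*8)) = -19801 + (-2 - 104)*(2 - (-2 - 104)) = -19801 - 106*(2 - 1*(-106)) = -19801 - 106*(2 + 106) = -19801 - 106*108 = -19801 - 11448 = -31249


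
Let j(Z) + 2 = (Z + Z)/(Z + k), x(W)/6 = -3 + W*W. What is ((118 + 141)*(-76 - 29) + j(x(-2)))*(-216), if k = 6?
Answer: 5874336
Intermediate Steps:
x(W) = -18 + 6*W**2 (x(W) = 6*(-3 + W*W) = 6*(-3 + W**2) = -18 + 6*W**2)
j(Z) = -2 + 2*Z/(6 + Z) (j(Z) = -2 + (Z + Z)/(Z + 6) = -2 + (2*Z)/(6 + Z) = -2 + 2*Z/(6 + Z))
((118 + 141)*(-76 - 29) + j(x(-2)))*(-216) = ((118 + 141)*(-76 - 29) - 12/(6 + (-18 + 6*(-2)**2)))*(-216) = (259*(-105) - 12/(6 + (-18 + 6*4)))*(-216) = (-27195 - 12/(6 + (-18 + 24)))*(-216) = (-27195 - 12/(6 + 6))*(-216) = (-27195 - 12/12)*(-216) = (-27195 - 12*1/12)*(-216) = (-27195 - 1)*(-216) = -27196*(-216) = 5874336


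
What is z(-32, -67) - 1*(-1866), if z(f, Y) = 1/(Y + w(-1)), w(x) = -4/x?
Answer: 117557/63 ≈ 1866.0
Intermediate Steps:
z(f, Y) = 1/(4 + Y) (z(f, Y) = 1/(Y - 4/(-1)) = 1/(Y - 4*(-1)) = 1/(Y + 4) = 1/(4 + Y))
z(-32, -67) - 1*(-1866) = 1/(4 - 67) - 1*(-1866) = 1/(-63) + 1866 = -1/63 + 1866 = 117557/63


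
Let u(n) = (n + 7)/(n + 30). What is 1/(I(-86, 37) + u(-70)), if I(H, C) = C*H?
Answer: -40/127217 ≈ -0.00031442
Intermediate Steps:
u(n) = (7 + n)/(30 + n)
1/(I(-86, 37) + u(-70)) = 1/(37*(-86) + (7 - 70)/(30 - 70)) = 1/(-3182 - 63/(-40)) = 1/(-3182 - 1/40*(-63)) = 1/(-3182 + 63/40) = 1/(-127217/40) = -40/127217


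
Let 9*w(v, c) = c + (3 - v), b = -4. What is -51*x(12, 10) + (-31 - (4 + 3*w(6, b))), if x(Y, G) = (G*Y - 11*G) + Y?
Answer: -3464/3 ≈ -1154.7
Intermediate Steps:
x(Y, G) = Y - 11*G + G*Y (x(Y, G) = (-11*G + G*Y) + Y = Y - 11*G + G*Y)
w(v, c) = 1/3 - v/9 + c/9 (w(v, c) = (c + (3 - v))/9 = (3 + c - v)/9 = 1/3 - v/9 + c/9)
-51*x(12, 10) + (-31 - (4 + 3*w(6, b))) = -51*(12 - 11*10 + 10*12) + (-31 - (4 + 3*(1/3 - 1/9*6 + (1/9)*(-4)))) = -51*(12 - 110 + 120) + (-31 - (4 + 3*(1/3 - 2/3 - 4/9))) = -51*22 + (-31 - (4 + 3*(-7/9))) = -1122 + (-31 - (4 - 7/3)) = -1122 + (-31 - 1*5/3) = -1122 + (-31 - 5/3) = -1122 - 98/3 = -3464/3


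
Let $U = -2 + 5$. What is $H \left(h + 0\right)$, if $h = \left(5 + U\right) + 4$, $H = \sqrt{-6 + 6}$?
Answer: $0$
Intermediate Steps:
$U = 3$
$H = 0$ ($H = \sqrt{0} = 0$)
$h = 12$ ($h = \left(5 + 3\right) + 4 = 8 + 4 = 12$)
$H \left(h + 0\right) = 0 \left(12 + 0\right) = 0 \cdot 12 = 0$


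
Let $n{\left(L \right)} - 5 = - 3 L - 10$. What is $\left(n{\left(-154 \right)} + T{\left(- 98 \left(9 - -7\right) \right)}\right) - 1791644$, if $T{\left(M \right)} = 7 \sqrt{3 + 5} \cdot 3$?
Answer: $-1791187 + 42 \sqrt{2} \approx -1.7911 \cdot 10^{6}$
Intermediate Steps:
$T{\left(M \right)} = 42 \sqrt{2}$ ($T{\left(M \right)} = 7 \sqrt{8} \cdot 3 = 7 \cdot 2 \sqrt{2} \cdot 3 = 14 \sqrt{2} \cdot 3 = 42 \sqrt{2}$)
$n{\left(L \right)} = -5 - 3 L$ ($n{\left(L \right)} = 5 - \left(10 + 3 L\right) = -5 - 3 L$)
$\left(n{\left(-154 \right)} + T{\left(- 98 \left(9 - -7\right) \right)}\right) - 1791644 = \left(\left(-5 - -462\right) + 42 \sqrt{2}\right) - 1791644 = \left(\left(-5 + 462\right) + 42 \sqrt{2}\right) - 1791644 = \left(457 + 42 \sqrt{2}\right) - 1791644 = -1791187 + 42 \sqrt{2}$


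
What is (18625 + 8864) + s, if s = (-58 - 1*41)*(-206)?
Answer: 47883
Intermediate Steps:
s = 20394 (s = (-58 - 41)*(-206) = -99*(-206) = 20394)
(18625 + 8864) + s = (18625 + 8864) + 20394 = 27489 + 20394 = 47883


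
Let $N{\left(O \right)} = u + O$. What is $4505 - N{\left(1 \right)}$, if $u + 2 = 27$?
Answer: $4479$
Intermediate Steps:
$u = 25$ ($u = -2 + 27 = 25$)
$N{\left(O \right)} = 25 + O$
$4505 - N{\left(1 \right)} = 4505 - \left(25 + 1\right) = 4505 - 26 = 4479$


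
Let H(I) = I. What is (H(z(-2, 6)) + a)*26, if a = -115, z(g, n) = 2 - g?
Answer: -2886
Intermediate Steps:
(H(z(-2, 6)) + a)*26 = ((2 - 1*(-2)) - 115)*26 = ((2 + 2) - 115)*26 = (4 - 115)*26 = -111*26 = -2886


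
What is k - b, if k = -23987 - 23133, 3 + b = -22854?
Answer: -24263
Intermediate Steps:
b = -22857 (b = -3 - 22854 = -22857)
k = -47120
k - b = -47120 - 1*(-22857) = -47120 + 22857 = -24263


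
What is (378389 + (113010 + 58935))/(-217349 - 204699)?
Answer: -275167/211024 ≈ -1.3040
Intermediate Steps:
(378389 + (113010 + 58935))/(-217349 - 204699) = (378389 + 171945)/(-422048) = 550334*(-1/422048) = -275167/211024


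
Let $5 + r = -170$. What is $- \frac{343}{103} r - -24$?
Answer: $\frac{62497}{103} \approx 606.77$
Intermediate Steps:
$r = -175$ ($r = -5 - 170 = -175$)
$- \frac{343}{103} r - -24 = - \frac{343}{103} \left(-175\right) - -24 = \left(-343\right) \frac{1}{103} \left(-175\right) + 24 = \left(- \frac{343}{103}\right) \left(-175\right) + 24 = \frac{60025}{103} + 24 = \frac{62497}{103}$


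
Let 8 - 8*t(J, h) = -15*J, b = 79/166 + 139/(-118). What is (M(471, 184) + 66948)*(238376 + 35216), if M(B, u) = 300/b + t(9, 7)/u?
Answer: 1918815434568373/105432 ≈ 1.8200e+10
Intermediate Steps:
b = -3438/4897 (b = 79*(1/166) + 139*(-1/118) = 79/166 - 139/118 = -3438/4897 ≈ -0.70206)
t(J, h) = 1 + 15*J/8 (t(J, h) = 1 - (-15)*J/8 = 1 + 15*J/8)
M(B, u) = -244850/573 + 143/(8*u) (M(B, u) = 300/(-3438/4897) + (1 + (15/8)*9)/u = 300*(-4897/3438) + (1 + 135/8)/u = -244850/573 + 143/(8*u))
(M(471, 184) + 66948)*(238376 + 35216) = ((1/4584)*(81939 - 1958800*184)/184 + 66948)*(238376 + 35216) = ((1/4584)*(1/184)*(81939 - 360419200) + 66948)*273592 = ((1/4584)*(1/184)*(-360337261) + 66948)*273592 = (-360337261/843456 + 66948)*273592 = (56107355027/843456)*273592 = 1918815434568373/105432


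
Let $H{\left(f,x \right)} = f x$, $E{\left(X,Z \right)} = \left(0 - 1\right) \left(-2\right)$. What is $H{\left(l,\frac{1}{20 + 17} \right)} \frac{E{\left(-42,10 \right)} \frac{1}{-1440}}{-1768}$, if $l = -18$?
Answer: $- \frac{1}{2616640} \approx -3.8217 \cdot 10^{-7}$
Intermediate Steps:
$E{\left(X,Z \right)} = 2$ ($E{\left(X,Z \right)} = \left(-1\right) \left(-2\right) = 2$)
$H{\left(l,\frac{1}{20 + 17} \right)} \frac{E{\left(-42,10 \right)} \frac{1}{-1440}}{-1768} = - \frac{18}{20 + 17} \frac{2 \frac{1}{-1440}}{-1768} = - \frac{18}{37} \cdot 2 \left(- \frac{1}{1440}\right) \left(- \frac{1}{1768}\right) = \left(-18\right) \frac{1}{37} \left(\left(- \frac{1}{720}\right) \left(- \frac{1}{1768}\right)\right) = \left(- \frac{18}{37}\right) \frac{1}{1272960} = - \frac{1}{2616640}$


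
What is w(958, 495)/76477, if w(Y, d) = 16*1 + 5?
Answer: 21/76477 ≈ 0.00027459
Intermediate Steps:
w(Y, d) = 21 (w(Y, d) = 16 + 5 = 21)
w(958, 495)/76477 = 21/76477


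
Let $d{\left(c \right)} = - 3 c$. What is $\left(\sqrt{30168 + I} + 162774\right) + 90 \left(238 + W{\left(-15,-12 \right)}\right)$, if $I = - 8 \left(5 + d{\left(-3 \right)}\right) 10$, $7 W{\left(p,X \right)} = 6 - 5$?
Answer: $\frac{1289448}{7} + 2 \sqrt{7262} \approx 1.8438 \cdot 10^{5}$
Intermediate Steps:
$W{\left(p,X \right)} = \frac{1}{7}$ ($W{\left(p,X \right)} = \frac{6 - 5}{7} = \frac{1}{7} \cdot 1 = \frac{1}{7}$)
$I = -1120$ ($I = - 8 \left(5 - -9\right) 10 = - 8 \left(5 + 9\right) 10 = - 8 \cdot 14 \cdot 10 = \left(-8\right) 140 = -1120$)
$\left(\sqrt{30168 + I} + 162774\right) + 90 \left(238 + W{\left(-15,-12 \right)}\right) = \left(\sqrt{30168 - 1120} + 162774\right) + 90 \left(238 + \frac{1}{7}\right) = \left(\sqrt{29048} + 162774\right) + 90 \cdot \frac{1667}{7} = \left(2 \sqrt{7262} + 162774\right) + \frac{150030}{7} = \left(162774 + 2 \sqrt{7262}\right) + \frac{150030}{7} = \frac{1289448}{7} + 2 \sqrt{7262}$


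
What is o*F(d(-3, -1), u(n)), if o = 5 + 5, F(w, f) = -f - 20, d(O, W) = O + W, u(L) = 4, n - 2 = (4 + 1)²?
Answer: -240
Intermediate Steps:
n = 27 (n = 2 + (4 + 1)² = 2 + 5² = 2 + 25 = 27)
F(w, f) = -20 - f
o = 10
o*F(d(-3, -1), u(n)) = 10*(-20 - 1*4) = 10*(-20 - 4) = 10*(-24) = -240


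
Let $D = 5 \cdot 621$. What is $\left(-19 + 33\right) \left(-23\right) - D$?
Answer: $-3427$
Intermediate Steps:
$D = 3105$
$\left(-19 + 33\right) \left(-23\right) - D = \left(-19 + 33\right) \left(-23\right) - 3105 = 14 \left(-23\right) - 3105 = -322 - 3105 = -3427$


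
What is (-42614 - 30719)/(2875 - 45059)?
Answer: 73333/42184 ≈ 1.7384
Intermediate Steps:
(-42614 - 30719)/(2875 - 45059) = -73333/(-42184) = -73333*(-1/42184) = 73333/42184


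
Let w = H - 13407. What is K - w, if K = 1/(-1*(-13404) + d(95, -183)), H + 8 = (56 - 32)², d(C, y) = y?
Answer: 169744420/13221 ≈ 12839.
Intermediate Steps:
H = 568 (H = -8 + (56 - 32)² = -8 + 24² = -8 + 576 = 568)
K = 1/13221 (K = 1/(-1*(-13404) - 183) = 1/(13404 - 183) = 1/13221 ≈ 7.5637e-5)
w = -12839 (w = 568 - 13407 = -12839)
K - w = 1/13221 - 1*(-12839) = 1/13221 + 12839 = 169744420/13221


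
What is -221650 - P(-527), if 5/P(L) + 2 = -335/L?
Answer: -159363715/719 ≈ -2.2165e+5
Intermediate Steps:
P(L) = 5/(-2 - 335/L)
-221650 - P(-527) = -221650 - (-5)*(-527)/(335 + 2*(-527)) = -221650 - (-5)*(-527)/(335 - 1054) = -221650 - (-5)*(-527)/(-719) = -221650 - (-5)*(-527)*(-1)/719 = -221650 - 1*(-2635/719) = -221650 + 2635/719 = -159363715/719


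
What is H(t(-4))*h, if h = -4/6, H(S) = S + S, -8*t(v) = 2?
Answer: ⅓ ≈ 0.33333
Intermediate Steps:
t(v) = -¼ (t(v) = -⅛*2 = -¼)
H(S) = 2*S
h = -⅔ (h = -4*⅙ = -⅔ ≈ -0.66667)
H(t(-4))*h = (2*(-¼))*(-⅔) = -½*(-⅔) = ⅓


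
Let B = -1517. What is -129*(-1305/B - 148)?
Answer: 28794219/1517 ≈ 18981.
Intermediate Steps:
-129*(-1305/B - 148) = -129*(-1305/(-1517) - 148) = -129*(-1305*(-1/1517) - 148) = -129*(1305/1517 - 148) = -129*(-223211/1517) = 28794219/1517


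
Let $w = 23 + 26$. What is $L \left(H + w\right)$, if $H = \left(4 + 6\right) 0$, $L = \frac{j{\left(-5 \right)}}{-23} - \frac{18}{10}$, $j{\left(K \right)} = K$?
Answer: $- \frac{8918}{115} \approx -77.548$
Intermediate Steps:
$L = - \frac{182}{115}$ ($L = - \frac{5}{-23} - \frac{18}{10} = \left(-5\right) \left(- \frac{1}{23}\right) - \frac{9}{5} = \frac{5}{23} - \frac{9}{5} = - \frac{182}{115} \approx -1.5826$)
$w = 49$
$H = 0$ ($H = 10 \cdot 0 = 0$)
$L \left(H + w\right) = - \frac{182 \left(0 + 49\right)}{115} = \left(- \frac{182}{115}\right) 49 = - \frac{8918}{115}$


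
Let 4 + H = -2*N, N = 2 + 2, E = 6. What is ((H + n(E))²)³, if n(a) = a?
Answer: 46656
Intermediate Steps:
N = 4
H = -12 (H = -4 - 2*4 = -4 - 8 = -12)
((H + n(E))²)³ = ((-12 + 6)²)³ = ((-6)²)³ = 36³ = 46656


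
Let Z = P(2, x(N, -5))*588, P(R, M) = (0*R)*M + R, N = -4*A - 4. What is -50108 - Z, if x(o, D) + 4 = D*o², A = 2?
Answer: -51284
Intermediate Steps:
N = -12 (N = -4*2 - 4 = -8 - 4 = -12)
x(o, D) = -4 + D*o²
P(R, M) = R (P(R, M) = 0*M + R = 0 + R = R)
Z = 1176 (Z = 2*588 = 1176)
-50108 - Z = -50108 - 1*1176 = -50108 - 1176 = -51284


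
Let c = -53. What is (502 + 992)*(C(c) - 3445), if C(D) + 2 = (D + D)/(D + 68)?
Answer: -25801878/5 ≈ -5.1604e+6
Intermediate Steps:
C(D) = -2 + 2*D/(68 + D) (C(D) = -2 + (D + D)/(D + 68) = -2 + (2*D)/(68 + D) = -2 + 2*D/(68 + D))
(502 + 992)*(C(c) - 3445) = (502 + 992)*(-136/(68 - 53) - 3445) = 1494*(-136/15 - 3445) = 1494*(-51811/15) = -25801878/5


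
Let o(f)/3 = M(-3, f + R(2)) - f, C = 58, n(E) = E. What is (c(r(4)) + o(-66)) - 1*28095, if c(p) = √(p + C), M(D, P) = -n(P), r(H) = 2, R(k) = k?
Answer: -27705 + 2*√15 ≈ -27697.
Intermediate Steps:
M(D, P) = -P
c(p) = √(58 + p) (c(p) = √(p + 58) = √(58 + p))
o(f) = -6 - 6*f (o(f) = 3*(-(f + 2) - f) = 3*(-(2 + f) - f) = 3*((-2 - f) - f) = 3*(-2 - 2*f) = -6 - 6*f)
(c(r(4)) + o(-66)) - 1*28095 = (√(58 + 2) + (-6 - 6*(-66))) - 1*28095 = (√60 + (-6 + 396)) - 28095 = (2*√15 + 390) - 28095 = (390 + 2*√15) - 28095 = -27705 + 2*√15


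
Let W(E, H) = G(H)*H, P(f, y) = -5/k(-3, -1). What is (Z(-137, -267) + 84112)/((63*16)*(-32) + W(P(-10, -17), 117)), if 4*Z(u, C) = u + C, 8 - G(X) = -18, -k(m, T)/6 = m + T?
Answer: -84011/29214 ≈ -2.8757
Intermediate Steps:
k(m, T) = -6*T - 6*m (k(m, T) = -6*(m + T) = -6*(T + m) = -6*T - 6*m)
G(X) = 26 (G(X) = 8 - 1*(-18) = 8 + 18 = 26)
Z(u, C) = C/4 + u/4 (Z(u, C) = (u + C)/4 = (C + u)/4 = C/4 + u/4)
P(f, y) = -5/24 (P(f, y) = -5/(-6*(-1) - 6*(-3)) = -5/(6 + 18) = -5/24)
W(E, H) = 26*H
(Z(-137, -267) + 84112)/((63*16)*(-32) + W(P(-10, -17), 117)) = (((1/4)*(-267) + (1/4)*(-137)) + 84112)/((63*16)*(-32) + 26*117) = ((-267/4 - 137/4) + 84112)/(1008*(-32) + 3042) = (-101 + 84112)/(-32256 + 3042) = 84011/(-29214) = 84011*(-1/29214) = -84011/29214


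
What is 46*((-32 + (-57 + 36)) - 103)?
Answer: -7176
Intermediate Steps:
46*((-32 + (-57 + 36)) - 103) = 46*((-32 - 21) - 103) = 46*(-53 - 103) = 46*(-156) = -7176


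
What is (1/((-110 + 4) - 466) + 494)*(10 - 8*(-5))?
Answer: 7064175/286 ≈ 24700.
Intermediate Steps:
(1/((-110 + 4) - 466) + 494)*(10 - 8*(-5)) = (1/(-106 - 466) + 494)*(10 + 40) = (1/(-572) + 494)*50 = (-1/572 + 494)*50 = (282567/572)*50 = 7064175/286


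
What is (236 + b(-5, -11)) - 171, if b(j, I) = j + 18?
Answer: 78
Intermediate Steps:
b(j, I) = 18 + j
(236 + b(-5, -11)) - 171 = (236 + (18 - 5)) - 171 = (236 + 13) - 171 = 249 - 171 = 78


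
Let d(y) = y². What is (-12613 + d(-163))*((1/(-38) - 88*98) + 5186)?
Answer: -911640810/19 ≈ -4.7981e+7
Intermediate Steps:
(-12613 + d(-163))*((1/(-38) - 88*98) + 5186) = (-12613 + (-163)²)*((1/(-38) - 88*98) + 5186) = (-12613 + 26569)*((-1/38 - 8624) + 5186) = 13956*(-327713/38 + 5186) = 13956*(-130645/38) = -911640810/19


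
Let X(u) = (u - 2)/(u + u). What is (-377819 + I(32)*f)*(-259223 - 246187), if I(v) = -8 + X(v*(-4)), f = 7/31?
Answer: 378853441976025/1984 ≈ 1.9095e+11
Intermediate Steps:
f = 7/31 (f = 7*(1/31) = 7/31 ≈ 0.22581)
X(u) = (-2 + u)/(2*u) (X(u) = (-2 + u)/((2*u)) = (-2 + u)*(1/(2*u)) = (-2 + u)/(2*u))
I(v) = -8 - (-2 - 4*v)/(8*v) (I(v) = -8 + (-2 + v*(-4))/(2*((v*(-4)))) = -8 + (-2 - 4*v)/(2*((-4*v))) = -8 + (-1/(4*v))*(-2 - 4*v)/2 = -8 - (-2 - 4*v)/(8*v))
(-377819 + I(32)*f)*(-259223 - 246187) = (-377819 + ((¼)*(1 - 30*32)/32)*(7/31))*(-259223 - 246187) = (-377819 + ((¼)*(1/32)*(1 - 960))*(7/31))*(-505410) = (-377819 + ((¼)*(1/32)*(-959))*(7/31))*(-505410) = (-377819 - 959/128*7/31)*(-505410) = (-377819 - 6713/3968)*(-505410) = -1499192505/3968*(-505410) = 378853441976025/1984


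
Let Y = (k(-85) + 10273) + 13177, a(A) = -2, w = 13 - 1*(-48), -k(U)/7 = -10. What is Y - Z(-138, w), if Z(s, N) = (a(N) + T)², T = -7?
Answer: 23439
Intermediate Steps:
k(U) = 70 (k(U) = -7*(-10) = 70)
w = 61 (w = 13 + 48 = 61)
Z(s, N) = 81 (Z(s, N) = (-2 - 7)² = (-9)² = 81)
Y = 23520 (Y = (70 + 10273) + 13177 = 10343 + 13177 = 23520)
Y - Z(-138, w) = 23520 - 1*81 = 23520 - 81 = 23439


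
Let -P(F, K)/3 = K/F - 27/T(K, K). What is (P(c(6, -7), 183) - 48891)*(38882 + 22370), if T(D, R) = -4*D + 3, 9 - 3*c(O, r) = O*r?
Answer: -458488431812/153 ≈ -2.9967e+9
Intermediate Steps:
c(O, r) = 3 - O*r/3
T(D, R) = 3 - 4*D
P(F, K) = 81/(3 - 4*K) - 3*K/F (P(F, K) = -3*(K/F - 27/(3 - 4*K)) = -3*(-27/(3 - 4*K) + K/F) = 81/(3 - 4*K) - 3*K/F)
(P(c(6, -7), 183) - 48891)*(38882 + 22370) = (3*(-27*(3 - ⅓*6*(-7)) - 4*183² + 3*183)/((3 - ⅓*6*(-7))*(-3 + 4*183)) - 48891)*(38882 + 22370) = (3*(-27*(3 + 14) - 4*33489 + 549)/((3 + 14)*(-3 + 732)) - 48891)*61252 = (3*(-27*17 - 133956 + 549)/(17*729) - 48891)*61252 = (3*(1/17)*(1/729)*(-459 - 133956 + 549) - 48891)*61252 = (3*(1/17)*(1/729)*(-133866) - 48891)*61252 = (-4958/153 - 48891)*61252 = -7485281/153*61252 = -458488431812/153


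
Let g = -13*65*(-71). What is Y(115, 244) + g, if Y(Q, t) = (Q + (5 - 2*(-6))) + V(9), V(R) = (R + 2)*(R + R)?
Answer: 60325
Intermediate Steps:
V(R) = 2*R*(2 + R) (V(R) = (2 + R)*(2*R) = 2*R*(2 + R))
g = 59995 (g = -845*(-71) = 59995)
Y(Q, t) = 215 + Q (Y(Q, t) = (Q + (5 - 2*(-6))) + 2*9*(2 + 9) = (Q + (5 + 12)) + 2*9*11 = (Q + 17) + 198 = (17 + Q) + 198 = 215 + Q)
Y(115, 244) + g = (215 + 115) + 59995 = 330 + 59995 = 60325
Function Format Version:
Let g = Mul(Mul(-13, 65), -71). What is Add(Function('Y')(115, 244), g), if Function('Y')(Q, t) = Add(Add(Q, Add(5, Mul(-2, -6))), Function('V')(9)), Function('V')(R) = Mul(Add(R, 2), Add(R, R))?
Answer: 60325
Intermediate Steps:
Function('V')(R) = Mul(2, R, Add(2, R)) (Function('V')(R) = Mul(Add(2, R), Mul(2, R)) = Mul(2, R, Add(2, R)))
g = 59995 (g = Mul(-845, -71) = 59995)
Function('Y')(Q, t) = Add(215, Q) (Function('Y')(Q, t) = Add(Add(Q, Add(5, Mul(-2, -6))), Mul(2, 9, Add(2, 9))) = Add(Add(Q, Add(5, 12)), Mul(2, 9, 11)) = Add(Add(Q, 17), 198) = Add(Add(17, Q), 198) = Add(215, Q))
Add(Function('Y')(115, 244), g) = Add(Add(215, 115), 59995) = Add(330, 59995) = 60325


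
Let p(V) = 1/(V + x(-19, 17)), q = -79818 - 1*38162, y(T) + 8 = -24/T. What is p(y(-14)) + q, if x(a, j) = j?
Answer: -8848493/75 ≈ -1.1798e+5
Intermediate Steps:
y(T) = -8 - 24/T
q = -117980 (q = -79818 - 38162 = -117980)
p(V) = 1/(17 + V) (p(V) = 1/(V + 17) = 1/(17 + V))
p(y(-14)) + q = 1/(17 + (-8 - 24/(-14))) - 117980 = 1/(17 + (-8 - 24*(-1/14))) - 117980 = 1/(17 + (-8 + 12/7)) - 117980 = 1/(17 - 44/7) - 117980 = 1/(75/7) - 117980 = 7/75 - 117980 = -8848493/75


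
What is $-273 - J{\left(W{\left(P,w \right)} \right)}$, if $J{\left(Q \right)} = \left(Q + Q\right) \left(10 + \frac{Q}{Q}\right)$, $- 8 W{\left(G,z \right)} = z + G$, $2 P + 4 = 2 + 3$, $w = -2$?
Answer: $- \frac{2217}{8} \approx -277.13$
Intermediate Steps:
$P = \frac{1}{2}$ ($P = -2 + \frac{2 + 3}{2} = -2 + \frac{1}{2} \cdot 5 = -2 + \frac{5}{2} = \frac{1}{2} \approx 0.5$)
$W{\left(G,z \right)} = - \frac{G}{8} - \frac{z}{8}$ ($W{\left(G,z \right)} = - \frac{z + G}{8} = - \frac{G + z}{8} = - \frac{G}{8} - \frac{z}{8}$)
$J{\left(Q \right)} = 22 Q$ ($J{\left(Q \right)} = 2 Q \left(10 + 1\right) = 2 Q 11 = 22 Q$)
$-273 - J{\left(W{\left(P,w \right)} \right)} = -273 - 22 \left(\left(- \frac{1}{8}\right) \frac{1}{2} - - \frac{1}{4}\right) = -273 - 22 \left(- \frac{1}{16} + \frac{1}{4}\right) = -273 - 22 \cdot \frac{3}{16} = -273 - \frac{33}{8} = - \frac{2217}{8}$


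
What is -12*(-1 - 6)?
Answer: 84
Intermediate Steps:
-12*(-1 - 6) = -12*(-7) = 84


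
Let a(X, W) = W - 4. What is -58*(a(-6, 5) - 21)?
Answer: 1160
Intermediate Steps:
a(X, W) = -4 + W
-58*(a(-6, 5) - 21) = -58*((-4 + 5) - 21) = -58*(1 - 21) = -58*(-20) = 1160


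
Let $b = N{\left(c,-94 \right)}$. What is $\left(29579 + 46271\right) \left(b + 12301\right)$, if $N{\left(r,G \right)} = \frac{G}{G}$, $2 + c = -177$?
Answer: $933106700$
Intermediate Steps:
$c = -179$ ($c = -2 - 177 = -179$)
$N{\left(r,G \right)} = 1$
$b = 1$
$\left(29579 + 46271\right) \left(b + 12301\right) = \left(29579 + 46271\right) \left(1 + 12301\right) = 75850 \cdot 12302 = 933106700$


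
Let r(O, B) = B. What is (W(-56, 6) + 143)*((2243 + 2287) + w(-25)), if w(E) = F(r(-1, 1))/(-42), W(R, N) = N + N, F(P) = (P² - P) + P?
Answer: 29490145/42 ≈ 7.0215e+5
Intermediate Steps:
F(P) = P²
W(R, N) = 2*N
w(E) = -1/42 (w(E) = 1²/(-42) = 1*(-1/42) = -1/42)
(W(-56, 6) + 143)*((2243 + 2287) + w(-25)) = (2*6 + 143)*((2243 + 2287) - 1/42) = (12 + 143)*(4530 - 1/42) = 155*(190259/42) = 29490145/42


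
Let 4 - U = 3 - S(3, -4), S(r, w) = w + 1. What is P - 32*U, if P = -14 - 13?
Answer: 37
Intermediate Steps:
S(r, w) = 1 + w
U = -2 (U = 4 - (3 - (1 - 4)) = 4 - (3 - 1*(-3)) = 4 - (3 + 3) = 4 - 1*6 = 4 - 6 = -2)
P = -27
P - 32*U = -27 - 32*(-2) = -27 + 64 = 37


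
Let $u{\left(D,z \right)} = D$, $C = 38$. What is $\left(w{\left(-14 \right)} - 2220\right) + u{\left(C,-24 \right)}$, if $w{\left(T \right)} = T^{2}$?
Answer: $-1986$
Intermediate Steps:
$\left(w{\left(-14 \right)} - 2220\right) + u{\left(C,-24 \right)} = \left(\left(-14\right)^{2} - 2220\right) + 38 = \left(196 - 2220\right) + 38 = -2024 + 38 = -1986$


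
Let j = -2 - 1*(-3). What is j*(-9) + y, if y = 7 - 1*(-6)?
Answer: 4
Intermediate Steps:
y = 13 (y = 7 + 6 = 13)
j = 1 (j = -2 + 3 = 1)
j*(-9) + y = 1*(-9) + 13 = -9 + 13 = 4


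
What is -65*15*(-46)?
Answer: 44850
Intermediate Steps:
-65*15*(-46) = -975*(-46) = 44850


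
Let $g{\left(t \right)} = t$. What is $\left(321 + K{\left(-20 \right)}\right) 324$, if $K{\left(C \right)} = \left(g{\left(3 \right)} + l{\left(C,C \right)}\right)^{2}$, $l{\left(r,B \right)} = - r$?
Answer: $275400$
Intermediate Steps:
$K{\left(C \right)} = \left(3 - C\right)^{2}$
$\left(321 + K{\left(-20 \right)}\right) 324 = \left(321 + \left(-3 - 20\right)^{2}\right) 324 = \left(321 + \left(-23\right)^{2}\right) 324 = \left(321 + 529\right) 324 = 850 \cdot 324 = 275400$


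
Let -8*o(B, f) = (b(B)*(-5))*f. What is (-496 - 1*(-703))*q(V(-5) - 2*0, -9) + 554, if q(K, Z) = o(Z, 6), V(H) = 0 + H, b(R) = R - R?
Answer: 554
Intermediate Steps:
b(R) = 0
V(H) = H
o(B, f) = 0 (o(B, f) = -0*(-5)*f/8 = -0*f = -⅛*0 = 0)
q(K, Z) = 0
(-496 - 1*(-703))*q(V(-5) - 2*0, -9) + 554 = (-496 - 1*(-703))*0 + 554 = (-496 + 703)*0 + 554 = 207*0 + 554 = 0 + 554 = 554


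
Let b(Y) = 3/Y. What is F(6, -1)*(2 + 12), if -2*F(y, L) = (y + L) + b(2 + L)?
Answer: -56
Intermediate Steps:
F(y, L) = -3/(2*(2 + L)) - L/2 - y/2 (F(y, L) = -((y + L) + 3/(2 + L))/2 = -((L + y) + 3/(2 + L))/2 = -(L + y + 3/(2 + L))/2 = -3/(2*(2 + L)) - L/2 - y/2)
F(6, -1)*(2 + 12) = ((-3 + (2 - 1)*(-1*(-1) - 1*6))/(2*(2 - 1)))*(2 + 12) = ((½)*(-3 + 1*(1 - 6))/1)*14 = ((½)*1*(-3 + 1*(-5)))*14 = ((½)*1*(-3 - 5))*14 = ((½)*1*(-8))*14 = -4*14 = -56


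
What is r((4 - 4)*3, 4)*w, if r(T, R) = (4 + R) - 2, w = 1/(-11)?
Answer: -6/11 ≈ -0.54545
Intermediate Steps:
w = -1/11 ≈ -0.090909
r(T, R) = 2 + R
r((4 - 4)*3, 4)*w = (2 + 4)*(-1/11) = 6*(-1/11) = -6/11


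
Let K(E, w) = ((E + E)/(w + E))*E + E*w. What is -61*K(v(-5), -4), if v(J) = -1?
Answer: -1098/5 ≈ -219.60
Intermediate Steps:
K(E, w) = E*w + 2*E**2/(E + w) (K(E, w) = ((2*E)/(E + w))*E + E*w = (2*E/(E + w))*E + E*w = 2*E**2/(E + w) + E*w = E*w + 2*E**2/(E + w))
-61*K(v(-5), -4) = -(-61)*((-4)**2 + 2*(-1) - 1*(-4))/(-1 - 4) = -(-61)*(16 - 2 + 4)/(-5) = -(-61)*(-1)*18/5 = -61*18/5 = -1098/5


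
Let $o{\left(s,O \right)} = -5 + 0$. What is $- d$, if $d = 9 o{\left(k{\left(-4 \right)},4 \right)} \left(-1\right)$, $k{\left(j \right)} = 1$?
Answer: $-45$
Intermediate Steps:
$o{\left(s,O \right)} = -5$
$d = 45$ ($d = 9 \left(-5\right) \left(-1\right) = \left(-45\right) \left(-1\right) = 45$)
$- d = \left(-1\right) 45 = -45$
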